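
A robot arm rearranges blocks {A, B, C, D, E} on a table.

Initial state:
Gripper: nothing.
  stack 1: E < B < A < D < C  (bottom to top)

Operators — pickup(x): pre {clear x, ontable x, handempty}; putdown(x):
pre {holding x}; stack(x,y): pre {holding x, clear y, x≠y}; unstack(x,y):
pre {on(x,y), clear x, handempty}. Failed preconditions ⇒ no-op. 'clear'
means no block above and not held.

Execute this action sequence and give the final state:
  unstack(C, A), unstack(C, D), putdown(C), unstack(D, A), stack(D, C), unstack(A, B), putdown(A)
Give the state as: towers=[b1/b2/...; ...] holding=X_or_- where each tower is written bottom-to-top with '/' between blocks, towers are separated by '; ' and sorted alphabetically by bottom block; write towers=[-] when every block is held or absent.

step 1 (unstack(C, A)) [no-op]: towers=[E/B/A/D/C] holding=-
step 2 (unstack(C, D)): towers=[E/B/A/D] holding=C
step 3 (putdown(C)): towers=[C; E/B/A/D] holding=-
step 4 (unstack(D, A)): towers=[C; E/B/A] holding=D
step 5 (stack(D, C)): towers=[C/D; E/B/A] holding=-
step 6 (unstack(A, B)): towers=[C/D; E/B] holding=A
step 7 (putdown(A)): towers=[A; C/D; E/B] holding=-

towers=[A; C/D; E/B] holding=-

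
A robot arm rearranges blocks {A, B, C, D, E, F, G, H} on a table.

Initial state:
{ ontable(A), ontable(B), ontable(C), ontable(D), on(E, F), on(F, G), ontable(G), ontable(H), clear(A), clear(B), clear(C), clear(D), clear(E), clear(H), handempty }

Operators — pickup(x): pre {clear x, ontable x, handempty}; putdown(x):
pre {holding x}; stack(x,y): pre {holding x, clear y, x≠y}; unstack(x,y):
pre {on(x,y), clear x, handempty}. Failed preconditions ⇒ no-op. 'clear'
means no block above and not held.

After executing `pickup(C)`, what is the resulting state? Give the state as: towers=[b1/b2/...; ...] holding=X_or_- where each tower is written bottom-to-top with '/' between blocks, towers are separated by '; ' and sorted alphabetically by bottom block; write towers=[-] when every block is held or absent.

towers=[A; B; D; G/F/E; H] holding=C

before: towers=[A; B; C; D; G/F/E; H] holding=-
pre[pickup(C)]: clear(C) ✓, ontable(C) ✓, handempty ✓
all met → apply pickup(C)
after:  towers=[A; B; D; G/F/E; H] holding=C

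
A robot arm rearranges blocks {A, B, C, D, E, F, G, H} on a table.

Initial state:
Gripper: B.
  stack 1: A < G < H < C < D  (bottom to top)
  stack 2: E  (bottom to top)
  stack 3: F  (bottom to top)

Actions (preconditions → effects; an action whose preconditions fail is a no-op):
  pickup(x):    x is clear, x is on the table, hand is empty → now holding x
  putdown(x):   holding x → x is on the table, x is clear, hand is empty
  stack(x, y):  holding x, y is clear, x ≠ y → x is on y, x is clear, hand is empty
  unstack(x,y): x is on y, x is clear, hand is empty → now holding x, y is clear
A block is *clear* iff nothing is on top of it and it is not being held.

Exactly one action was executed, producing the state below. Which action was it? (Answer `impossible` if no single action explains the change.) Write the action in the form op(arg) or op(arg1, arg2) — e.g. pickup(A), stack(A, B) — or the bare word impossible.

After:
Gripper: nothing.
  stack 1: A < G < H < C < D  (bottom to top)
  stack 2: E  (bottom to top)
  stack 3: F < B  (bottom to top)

target: towers=[A/G/H/C/D; E; F/B] holding=-
        putdown(B) → towers=[A/G/H/C/D; B; E; F] holding=-
       stack(B, E) → towers=[A/G/H/C/D; E/B; F] holding=-
       stack(B, F) → towers=[A/G/H/C/D; E; F/B] holding=-  ← match
       stack(B, D) → towers=[A/G/H/C/D/B; E; F] holding=-

stack(B, F)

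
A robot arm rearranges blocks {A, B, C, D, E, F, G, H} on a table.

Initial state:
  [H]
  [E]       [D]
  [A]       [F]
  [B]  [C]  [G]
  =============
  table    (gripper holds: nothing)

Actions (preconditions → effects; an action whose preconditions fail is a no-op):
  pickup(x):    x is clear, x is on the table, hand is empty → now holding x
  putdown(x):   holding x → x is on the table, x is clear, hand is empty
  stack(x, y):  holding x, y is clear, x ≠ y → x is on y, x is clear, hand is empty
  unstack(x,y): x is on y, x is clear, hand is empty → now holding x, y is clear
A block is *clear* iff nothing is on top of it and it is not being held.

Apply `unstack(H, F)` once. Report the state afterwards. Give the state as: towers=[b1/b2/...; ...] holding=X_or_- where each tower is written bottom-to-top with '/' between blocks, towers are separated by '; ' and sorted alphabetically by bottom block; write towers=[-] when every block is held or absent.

towers=[B/A/E/H; C; G/F/D] holding=-

before: towers=[B/A/E/H; C; G/F/D] holding=-
pre[unstack(H, F)]: on(H,F) no, clear(H) yes, handempty yes
on(H,F) unmet → unstack(H, F) is a no-op
after:  towers=[B/A/E/H; C; G/F/D] holding=-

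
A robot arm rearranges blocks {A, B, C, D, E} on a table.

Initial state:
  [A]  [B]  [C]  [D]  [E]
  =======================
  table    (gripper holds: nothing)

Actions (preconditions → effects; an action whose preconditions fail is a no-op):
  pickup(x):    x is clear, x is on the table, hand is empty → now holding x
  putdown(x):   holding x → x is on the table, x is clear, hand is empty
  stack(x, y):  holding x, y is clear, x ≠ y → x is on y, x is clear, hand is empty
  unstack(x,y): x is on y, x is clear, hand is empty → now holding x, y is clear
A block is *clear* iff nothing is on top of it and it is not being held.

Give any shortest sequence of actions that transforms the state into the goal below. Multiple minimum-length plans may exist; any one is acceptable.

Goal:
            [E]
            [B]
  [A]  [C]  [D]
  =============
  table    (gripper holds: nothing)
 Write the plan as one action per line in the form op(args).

step 1 (pickup(B)): towers=[A; C; D; E] holding=B
step 2 (stack(B, D)): towers=[A; C; D/B; E] holding=-
step 3 (pickup(E)): towers=[A; C; D/B] holding=E
step 4 (stack(E, B)): towers=[A; C; D/B/E] holding=-
goal check: towers=[A; C; D/B/E] holding=- — reached (length 4, optimal by BFS)

pickup(B)
stack(B, D)
pickup(E)
stack(E, B)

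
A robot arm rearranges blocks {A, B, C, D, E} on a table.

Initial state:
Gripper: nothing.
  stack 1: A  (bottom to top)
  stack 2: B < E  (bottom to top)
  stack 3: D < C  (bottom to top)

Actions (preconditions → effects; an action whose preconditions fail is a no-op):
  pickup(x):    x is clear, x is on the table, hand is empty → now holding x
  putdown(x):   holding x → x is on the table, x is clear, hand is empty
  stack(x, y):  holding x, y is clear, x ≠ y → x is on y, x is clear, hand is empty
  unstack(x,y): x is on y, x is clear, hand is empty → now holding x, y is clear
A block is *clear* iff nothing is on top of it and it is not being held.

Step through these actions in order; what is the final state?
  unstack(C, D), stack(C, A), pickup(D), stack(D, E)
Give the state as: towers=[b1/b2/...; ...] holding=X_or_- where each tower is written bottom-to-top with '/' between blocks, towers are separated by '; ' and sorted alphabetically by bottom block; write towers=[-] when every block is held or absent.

step 1 (unstack(C, D)): towers=[A; B/E; D] holding=C
step 2 (stack(C, A)): towers=[A/C; B/E; D] holding=-
step 3 (pickup(D)): towers=[A/C; B/E] holding=D
step 4 (stack(D, E)): towers=[A/C; B/E/D] holding=-

towers=[A/C; B/E/D] holding=-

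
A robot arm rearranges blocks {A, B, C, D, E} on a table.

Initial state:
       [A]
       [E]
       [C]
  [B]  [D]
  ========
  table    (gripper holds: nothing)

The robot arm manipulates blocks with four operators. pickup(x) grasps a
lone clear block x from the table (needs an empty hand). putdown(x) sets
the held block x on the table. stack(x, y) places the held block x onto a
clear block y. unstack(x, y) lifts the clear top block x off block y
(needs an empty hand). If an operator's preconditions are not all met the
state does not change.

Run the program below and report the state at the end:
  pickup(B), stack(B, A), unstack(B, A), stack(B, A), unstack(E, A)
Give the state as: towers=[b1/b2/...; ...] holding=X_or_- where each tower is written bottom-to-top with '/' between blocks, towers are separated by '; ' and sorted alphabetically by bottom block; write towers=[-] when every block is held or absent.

towers=[D/C/E/A/B] holding=-

step 1 (pickup(B)): towers=[D/C/E/A] holding=B
step 2 (stack(B, A)): towers=[D/C/E/A/B] holding=-
step 3 (unstack(B, A)): towers=[D/C/E/A] holding=B
step 4 (stack(B, A)): towers=[D/C/E/A/B] holding=-
step 5 (unstack(E, A)) [no-op]: towers=[D/C/E/A/B] holding=-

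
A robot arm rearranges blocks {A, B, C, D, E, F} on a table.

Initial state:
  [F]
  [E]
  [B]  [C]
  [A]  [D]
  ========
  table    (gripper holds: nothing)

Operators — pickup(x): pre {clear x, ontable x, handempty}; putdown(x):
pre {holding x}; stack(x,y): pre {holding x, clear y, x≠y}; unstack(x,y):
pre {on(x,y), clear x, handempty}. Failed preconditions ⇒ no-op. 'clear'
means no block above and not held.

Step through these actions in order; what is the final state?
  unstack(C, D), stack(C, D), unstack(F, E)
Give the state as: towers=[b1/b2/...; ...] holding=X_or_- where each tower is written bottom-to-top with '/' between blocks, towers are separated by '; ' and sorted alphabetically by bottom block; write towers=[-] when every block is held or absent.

step 1 (unstack(C, D)): towers=[A/B/E/F; D] holding=C
step 2 (stack(C, D)): towers=[A/B/E/F; D/C] holding=-
step 3 (unstack(F, E)): towers=[A/B/E; D/C] holding=F

towers=[A/B/E; D/C] holding=F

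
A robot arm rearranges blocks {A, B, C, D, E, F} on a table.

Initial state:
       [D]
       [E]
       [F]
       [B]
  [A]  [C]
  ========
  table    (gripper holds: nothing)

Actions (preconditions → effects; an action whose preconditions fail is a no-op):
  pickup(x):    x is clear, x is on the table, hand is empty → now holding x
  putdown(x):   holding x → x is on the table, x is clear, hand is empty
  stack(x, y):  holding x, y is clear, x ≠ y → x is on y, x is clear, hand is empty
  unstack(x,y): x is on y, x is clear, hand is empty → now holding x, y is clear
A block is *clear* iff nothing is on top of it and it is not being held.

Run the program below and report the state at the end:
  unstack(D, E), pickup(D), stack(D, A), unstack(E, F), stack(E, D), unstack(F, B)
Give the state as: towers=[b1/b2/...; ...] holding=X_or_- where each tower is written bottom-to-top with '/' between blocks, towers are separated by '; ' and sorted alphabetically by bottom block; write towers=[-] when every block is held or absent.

towers=[A/D/E; C/B] holding=F

step 1 (unstack(D, E)): towers=[A; C/B/F/E] holding=D
step 2 (pickup(D)) [no-op]: towers=[A; C/B/F/E] holding=D
step 3 (stack(D, A)): towers=[A/D; C/B/F/E] holding=-
step 4 (unstack(E, F)): towers=[A/D; C/B/F] holding=E
step 5 (stack(E, D)): towers=[A/D/E; C/B/F] holding=-
step 6 (unstack(F, B)): towers=[A/D/E; C/B] holding=F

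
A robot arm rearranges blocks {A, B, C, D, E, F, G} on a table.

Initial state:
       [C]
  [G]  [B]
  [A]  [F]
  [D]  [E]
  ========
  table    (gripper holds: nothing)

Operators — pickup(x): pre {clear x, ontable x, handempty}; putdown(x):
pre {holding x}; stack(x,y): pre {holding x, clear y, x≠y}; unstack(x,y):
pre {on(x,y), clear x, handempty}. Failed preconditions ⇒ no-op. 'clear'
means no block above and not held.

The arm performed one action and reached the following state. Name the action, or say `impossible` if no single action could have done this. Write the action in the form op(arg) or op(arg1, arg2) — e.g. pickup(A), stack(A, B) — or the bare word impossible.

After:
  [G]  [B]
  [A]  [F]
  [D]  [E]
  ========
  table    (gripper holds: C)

unstack(C, B)

target: towers=[D/A/G; E/F/B] holding=C
     unstack(G, A) → towers=[D/A; E/F/B/C] holding=G
     unstack(C, B) → towers=[D/A/G; E/F/B] holding=C  ← match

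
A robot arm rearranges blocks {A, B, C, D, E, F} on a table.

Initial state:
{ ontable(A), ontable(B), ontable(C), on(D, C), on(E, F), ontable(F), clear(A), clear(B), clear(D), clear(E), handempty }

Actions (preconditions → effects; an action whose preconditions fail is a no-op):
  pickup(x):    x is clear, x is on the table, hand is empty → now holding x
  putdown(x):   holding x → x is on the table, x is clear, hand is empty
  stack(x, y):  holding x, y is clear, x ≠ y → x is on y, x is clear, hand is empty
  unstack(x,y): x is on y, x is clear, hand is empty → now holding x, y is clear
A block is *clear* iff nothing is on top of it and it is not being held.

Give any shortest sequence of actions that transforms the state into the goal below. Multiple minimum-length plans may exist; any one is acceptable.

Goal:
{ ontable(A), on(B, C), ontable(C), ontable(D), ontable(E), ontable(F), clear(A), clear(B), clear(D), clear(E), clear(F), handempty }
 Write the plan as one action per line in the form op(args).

step 1 (unstack(D, C)): towers=[A; B; C; F/E] holding=D
step 2 (putdown(D)): towers=[A; B; C; D; F/E] holding=-
step 3 (pickup(B)): towers=[A; C; D; F/E] holding=B
step 4 (stack(B, C)): towers=[A; C/B; D; F/E] holding=-
step 5 (unstack(E, F)): towers=[A; C/B; D; F] holding=E
step 6 (putdown(E)): towers=[A; C/B; D; E; F] holding=-
goal check: towers=[A; C/B; D; E; F] holding=- — reached (length 6, optimal by BFS)

unstack(D, C)
putdown(D)
pickup(B)
stack(B, C)
unstack(E, F)
putdown(E)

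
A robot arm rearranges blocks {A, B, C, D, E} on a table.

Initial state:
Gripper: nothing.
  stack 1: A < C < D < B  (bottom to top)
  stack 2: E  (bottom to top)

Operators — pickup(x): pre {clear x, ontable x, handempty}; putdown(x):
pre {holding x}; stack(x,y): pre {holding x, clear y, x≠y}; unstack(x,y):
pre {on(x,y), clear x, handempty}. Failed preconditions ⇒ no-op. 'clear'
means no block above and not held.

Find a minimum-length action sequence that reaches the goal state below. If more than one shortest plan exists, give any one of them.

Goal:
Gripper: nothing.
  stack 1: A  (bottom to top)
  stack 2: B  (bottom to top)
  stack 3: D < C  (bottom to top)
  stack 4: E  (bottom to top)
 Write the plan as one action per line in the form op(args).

step 1 (unstack(B, D)): towers=[A/C/D; E] holding=B
step 2 (putdown(B)): towers=[A/C/D; B; E] holding=-
step 3 (unstack(D, C)): towers=[A/C; B; E] holding=D
step 4 (putdown(D)): towers=[A/C; B; D; E] holding=-
step 5 (unstack(C, A)): towers=[A; B; D; E] holding=C
step 6 (stack(C, D)): towers=[A; B; D/C; E] holding=-
goal check: towers=[A; B; D/C; E] holding=- — reached (length 6, optimal by BFS)

unstack(B, D)
putdown(B)
unstack(D, C)
putdown(D)
unstack(C, A)
stack(C, D)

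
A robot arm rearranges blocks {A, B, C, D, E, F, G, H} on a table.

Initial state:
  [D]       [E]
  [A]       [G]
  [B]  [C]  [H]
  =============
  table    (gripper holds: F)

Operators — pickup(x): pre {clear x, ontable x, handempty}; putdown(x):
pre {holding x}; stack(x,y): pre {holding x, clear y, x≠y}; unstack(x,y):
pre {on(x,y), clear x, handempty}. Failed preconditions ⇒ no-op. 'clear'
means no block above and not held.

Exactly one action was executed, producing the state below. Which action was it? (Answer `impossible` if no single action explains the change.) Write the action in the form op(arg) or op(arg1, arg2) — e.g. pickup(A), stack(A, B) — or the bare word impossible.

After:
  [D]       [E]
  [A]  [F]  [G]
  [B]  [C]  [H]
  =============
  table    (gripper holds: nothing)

stack(F, C)

target: towers=[B/A/D; C/F; H/G/E] holding=-
        putdown(F) → towers=[B/A/D; C; F; H/G/E] holding=-
       stack(F, E) → towers=[B/A/D; C; H/G/E/F] holding=-
       stack(F, D) → towers=[B/A/D/F; C; H/G/E] holding=-
       stack(F, C) → towers=[B/A/D; C/F; H/G/E] holding=-  ← match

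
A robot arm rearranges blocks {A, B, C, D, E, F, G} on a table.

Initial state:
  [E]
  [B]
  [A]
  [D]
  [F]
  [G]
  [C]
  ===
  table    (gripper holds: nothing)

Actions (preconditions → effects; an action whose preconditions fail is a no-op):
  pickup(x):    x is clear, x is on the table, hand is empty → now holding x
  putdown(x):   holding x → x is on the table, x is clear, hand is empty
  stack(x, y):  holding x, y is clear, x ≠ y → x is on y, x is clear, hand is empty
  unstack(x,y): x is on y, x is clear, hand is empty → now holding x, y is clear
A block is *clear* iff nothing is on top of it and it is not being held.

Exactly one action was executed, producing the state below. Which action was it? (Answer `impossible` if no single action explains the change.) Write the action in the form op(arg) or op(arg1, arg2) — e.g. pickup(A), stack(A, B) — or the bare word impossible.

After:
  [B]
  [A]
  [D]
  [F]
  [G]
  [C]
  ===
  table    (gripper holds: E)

target: towers=[C/G/F/D/A/B] holding=E
     unstack(E, B) → towers=[C/G/F/D/A/B] holding=E  ← match

unstack(E, B)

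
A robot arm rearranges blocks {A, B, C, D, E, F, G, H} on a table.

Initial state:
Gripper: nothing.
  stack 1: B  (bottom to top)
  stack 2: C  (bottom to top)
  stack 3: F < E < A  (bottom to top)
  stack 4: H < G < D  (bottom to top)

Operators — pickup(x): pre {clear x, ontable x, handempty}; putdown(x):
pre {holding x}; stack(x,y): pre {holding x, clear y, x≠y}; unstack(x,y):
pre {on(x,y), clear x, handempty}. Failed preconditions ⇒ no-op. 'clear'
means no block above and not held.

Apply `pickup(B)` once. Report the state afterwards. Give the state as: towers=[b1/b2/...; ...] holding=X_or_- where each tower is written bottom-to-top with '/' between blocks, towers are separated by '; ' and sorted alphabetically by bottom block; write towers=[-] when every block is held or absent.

before: towers=[B; C; F/E/A; H/G/D] holding=-
pre[pickup(B)]: clear(B) ✓, ontable(B) ✓, handempty ✓
all met → apply pickup(B)
after:  towers=[C; F/E/A; H/G/D] holding=B

towers=[C; F/E/A; H/G/D] holding=B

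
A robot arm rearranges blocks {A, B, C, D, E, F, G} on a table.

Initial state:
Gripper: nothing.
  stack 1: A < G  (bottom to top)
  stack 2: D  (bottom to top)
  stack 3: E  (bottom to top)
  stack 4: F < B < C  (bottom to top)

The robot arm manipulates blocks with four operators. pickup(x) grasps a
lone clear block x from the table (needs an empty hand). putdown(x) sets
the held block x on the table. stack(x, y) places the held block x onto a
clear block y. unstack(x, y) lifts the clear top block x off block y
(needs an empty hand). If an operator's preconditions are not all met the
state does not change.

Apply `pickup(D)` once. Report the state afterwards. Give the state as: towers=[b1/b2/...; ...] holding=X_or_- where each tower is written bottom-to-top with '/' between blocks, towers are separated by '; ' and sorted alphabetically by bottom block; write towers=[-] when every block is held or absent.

towers=[A/G; E; F/B/C] holding=D

before: towers=[A/G; D; E; F/B/C] holding=-
pre[pickup(D)]: clear(D) ok, ontable(D) ok, handempty ok
all met → apply pickup(D)
after:  towers=[A/G; E; F/B/C] holding=D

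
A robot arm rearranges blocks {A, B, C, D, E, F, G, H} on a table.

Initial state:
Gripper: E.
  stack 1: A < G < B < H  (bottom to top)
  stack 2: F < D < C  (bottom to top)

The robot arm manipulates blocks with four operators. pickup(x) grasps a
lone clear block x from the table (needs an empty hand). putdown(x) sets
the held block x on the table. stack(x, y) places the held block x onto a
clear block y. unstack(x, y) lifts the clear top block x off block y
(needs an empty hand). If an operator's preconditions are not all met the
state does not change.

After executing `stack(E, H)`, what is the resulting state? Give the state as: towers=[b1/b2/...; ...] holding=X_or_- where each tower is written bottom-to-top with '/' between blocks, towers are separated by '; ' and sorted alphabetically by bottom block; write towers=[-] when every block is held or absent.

before: towers=[A/G/B/H; F/D/C] holding=E
pre[stack(E, H)]: holding(E) yes, clear(H) yes, E≠H yes
all met → apply stack(E, H)
after:  towers=[A/G/B/H/E; F/D/C] holding=-

towers=[A/G/B/H/E; F/D/C] holding=-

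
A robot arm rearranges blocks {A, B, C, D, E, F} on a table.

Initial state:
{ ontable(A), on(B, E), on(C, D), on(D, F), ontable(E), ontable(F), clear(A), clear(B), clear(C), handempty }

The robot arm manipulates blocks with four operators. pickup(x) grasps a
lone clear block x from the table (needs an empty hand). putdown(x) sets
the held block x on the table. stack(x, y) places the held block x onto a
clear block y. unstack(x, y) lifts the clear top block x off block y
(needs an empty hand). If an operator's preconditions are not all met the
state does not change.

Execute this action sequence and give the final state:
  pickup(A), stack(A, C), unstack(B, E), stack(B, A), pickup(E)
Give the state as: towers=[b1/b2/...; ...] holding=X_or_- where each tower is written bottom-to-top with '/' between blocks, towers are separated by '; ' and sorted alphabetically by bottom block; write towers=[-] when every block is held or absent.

step 1 (pickup(A)): towers=[E/B; F/D/C] holding=A
step 2 (stack(A, C)): towers=[E/B; F/D/C/A] holding=-
step 3 (unstack(B, E)): towers=[E; F/D/C/A] holding=B
step 4 (stack(B, A)): towers=[E; F/D/C/A/B] holding=-
step 5 (pickup(E)): towers=[F/D/C/A/B] holding=E

towers=[F/D/C/A/B] holding=E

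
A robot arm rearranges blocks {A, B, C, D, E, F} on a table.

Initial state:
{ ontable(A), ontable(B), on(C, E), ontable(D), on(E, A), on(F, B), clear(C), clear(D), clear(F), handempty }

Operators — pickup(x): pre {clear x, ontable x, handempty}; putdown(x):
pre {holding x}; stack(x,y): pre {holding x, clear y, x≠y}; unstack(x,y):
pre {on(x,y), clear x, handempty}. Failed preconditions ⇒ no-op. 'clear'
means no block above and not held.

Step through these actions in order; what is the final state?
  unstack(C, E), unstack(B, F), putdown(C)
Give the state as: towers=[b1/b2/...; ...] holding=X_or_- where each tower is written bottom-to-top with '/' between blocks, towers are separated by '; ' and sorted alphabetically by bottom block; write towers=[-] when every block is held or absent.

step 1 (unstack(C, E)): towers=[A/E; B/F; D] holding=C
step 2 (unstack(B, F)) [no-op]: towers=[A/E; B/F; D] holding=C
step 3 (putdown(C)): towers=[A/E; B/F; C; D] holding=-

towers=[A/E; B/F; C; D] holding=-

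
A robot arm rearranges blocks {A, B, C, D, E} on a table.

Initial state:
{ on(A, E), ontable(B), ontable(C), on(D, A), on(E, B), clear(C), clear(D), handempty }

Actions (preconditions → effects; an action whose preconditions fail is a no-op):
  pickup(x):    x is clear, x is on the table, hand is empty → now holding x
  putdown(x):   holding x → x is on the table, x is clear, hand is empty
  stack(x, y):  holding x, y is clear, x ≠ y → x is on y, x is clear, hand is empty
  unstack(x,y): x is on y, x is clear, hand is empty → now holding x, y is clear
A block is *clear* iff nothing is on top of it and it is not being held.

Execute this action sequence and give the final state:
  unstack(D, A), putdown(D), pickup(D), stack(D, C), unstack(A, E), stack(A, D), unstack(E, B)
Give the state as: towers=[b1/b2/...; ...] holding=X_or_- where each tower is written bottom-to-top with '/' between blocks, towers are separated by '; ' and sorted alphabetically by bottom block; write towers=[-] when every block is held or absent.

towers=[B; C/D/A] holding=E

step 1 (unstack(D, A)): towers=[B/E/A; C] holding=D
step 2 (putdown(D)): towers=[B/E/A; C; D] holding=-
step 3 (pickup(D)): towers=[B/E/A; C] holding=D
step 4 (stack(D, C)): towers=[B/E/A; C/D] holding=-
step 5 (unstack(A, E)): towers=[B/E; C/D] holding=A
step 6 (stack(A, D)): towers=[B/E; C/D/A] holding=-
step 7 (unstack(E, B)): towers=[B; C/D/A] holding=E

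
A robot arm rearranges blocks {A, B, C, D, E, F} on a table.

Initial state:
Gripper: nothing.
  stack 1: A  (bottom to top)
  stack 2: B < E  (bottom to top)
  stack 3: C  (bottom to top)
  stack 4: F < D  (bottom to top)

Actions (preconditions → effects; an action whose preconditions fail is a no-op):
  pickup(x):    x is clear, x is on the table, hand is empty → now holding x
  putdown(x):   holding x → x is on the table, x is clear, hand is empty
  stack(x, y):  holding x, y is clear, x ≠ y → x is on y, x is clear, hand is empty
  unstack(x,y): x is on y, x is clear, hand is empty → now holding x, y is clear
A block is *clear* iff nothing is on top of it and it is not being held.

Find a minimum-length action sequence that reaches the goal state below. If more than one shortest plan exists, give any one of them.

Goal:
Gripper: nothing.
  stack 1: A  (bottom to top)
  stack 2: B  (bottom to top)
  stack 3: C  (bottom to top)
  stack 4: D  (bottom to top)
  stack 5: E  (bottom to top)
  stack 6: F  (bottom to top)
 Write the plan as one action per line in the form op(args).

unstack(D, F)
putdown(D)
unstack(E, B)
putdown(E)

step 1 (unstack(D, F)): towers=[A; B/E; C; F] holding=D
step 2 (putdown(D)): towers=[A; B/E; C; D; F] holding=-
step 3 (unstack(E, B)): towers=[A; B; C; D; F] holding=E
step 4 (putdown(E)): towers=[A; B; C; D; E; F] holding=-
goal check: towers=[A; B; C; D; E; F] holding=- — reached (length 4, optimal by BFS)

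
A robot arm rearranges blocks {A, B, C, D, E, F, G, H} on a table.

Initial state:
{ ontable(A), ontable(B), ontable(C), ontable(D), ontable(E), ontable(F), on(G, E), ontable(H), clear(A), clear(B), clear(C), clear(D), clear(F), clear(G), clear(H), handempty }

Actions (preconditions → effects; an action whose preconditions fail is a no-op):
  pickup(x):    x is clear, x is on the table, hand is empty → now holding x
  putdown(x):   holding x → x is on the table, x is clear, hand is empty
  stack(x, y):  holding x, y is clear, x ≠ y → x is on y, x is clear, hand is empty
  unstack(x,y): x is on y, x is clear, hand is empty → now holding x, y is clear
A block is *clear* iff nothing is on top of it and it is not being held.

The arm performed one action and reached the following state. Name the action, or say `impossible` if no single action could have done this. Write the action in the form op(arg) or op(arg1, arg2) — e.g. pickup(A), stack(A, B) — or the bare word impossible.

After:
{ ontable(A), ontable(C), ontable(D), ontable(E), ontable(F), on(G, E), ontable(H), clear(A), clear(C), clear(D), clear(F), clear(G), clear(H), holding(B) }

target: towers=[A; C; D; E/G; F; H] holding=B
     unstack(G, E) → towers=[A; B; C; D; E; F; H] holding=G
         pickup(A) → towers=[B; C; D; E/G; F; H] holding=A
         pickup(H) → towers=[A; B; C; D; E/G; F] holding=H
         pickup(B) → towers=[A; C; D; E/G; F; H] holding=B  ← match
         pickup(F) → towers=[A; B; C; D; E/G; H] holding=F
         pickup(D) → towers=[A; B; C; E/G; F; H] holding=D
         pickup(C) → towers=[A; B; D; E/G; F; H] holding=C

pickup(B)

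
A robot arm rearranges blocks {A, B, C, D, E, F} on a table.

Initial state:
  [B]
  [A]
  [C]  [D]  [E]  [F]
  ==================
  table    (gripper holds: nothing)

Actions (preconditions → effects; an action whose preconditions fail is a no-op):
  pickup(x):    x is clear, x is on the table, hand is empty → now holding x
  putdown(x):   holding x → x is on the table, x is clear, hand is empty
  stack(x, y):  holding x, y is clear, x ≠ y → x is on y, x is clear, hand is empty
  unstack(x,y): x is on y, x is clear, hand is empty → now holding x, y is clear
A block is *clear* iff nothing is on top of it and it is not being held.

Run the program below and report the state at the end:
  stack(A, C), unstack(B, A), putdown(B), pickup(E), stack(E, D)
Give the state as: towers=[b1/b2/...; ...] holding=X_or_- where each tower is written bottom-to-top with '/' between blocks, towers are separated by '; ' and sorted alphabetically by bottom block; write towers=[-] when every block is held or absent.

step 1 (stack(A, C)) [no-op]: towers=[C/A/B; D; E; F] holding=-
step 2 (unstack(B, A)): towers=[C/A; D; E; F] holding=B
step 3 (putdown(B)): towers=[B; C/A; D; E; F] holding=-
step 4 (pickup(E)): towers=[B; C/A; D; F] holding=E
step 5 (stack(E, D)): towers=[B; C/A; D/E; F] holding=-

towers=[B; C/A; D/E; F] holding=-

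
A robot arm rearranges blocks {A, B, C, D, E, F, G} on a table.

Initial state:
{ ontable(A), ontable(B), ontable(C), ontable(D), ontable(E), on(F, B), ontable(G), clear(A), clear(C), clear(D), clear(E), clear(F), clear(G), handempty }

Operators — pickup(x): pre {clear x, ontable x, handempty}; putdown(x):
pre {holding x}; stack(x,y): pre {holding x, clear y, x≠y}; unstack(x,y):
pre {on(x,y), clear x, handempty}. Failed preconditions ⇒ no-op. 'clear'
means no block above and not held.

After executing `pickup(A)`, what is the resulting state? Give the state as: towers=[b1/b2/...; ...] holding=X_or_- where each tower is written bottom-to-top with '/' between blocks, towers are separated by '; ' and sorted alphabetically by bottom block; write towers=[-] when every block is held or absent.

towers=[B/F; C; D; E; G] holding=A

before: towers=[A; B/F; C; D; E; G] holding=-
pre[pickup(A)]: clear(A) ok, ontable(A) ok, handempty ok
all met → apply pickup(A)
after:  towers=[B/F; C; D; E; G] holding=A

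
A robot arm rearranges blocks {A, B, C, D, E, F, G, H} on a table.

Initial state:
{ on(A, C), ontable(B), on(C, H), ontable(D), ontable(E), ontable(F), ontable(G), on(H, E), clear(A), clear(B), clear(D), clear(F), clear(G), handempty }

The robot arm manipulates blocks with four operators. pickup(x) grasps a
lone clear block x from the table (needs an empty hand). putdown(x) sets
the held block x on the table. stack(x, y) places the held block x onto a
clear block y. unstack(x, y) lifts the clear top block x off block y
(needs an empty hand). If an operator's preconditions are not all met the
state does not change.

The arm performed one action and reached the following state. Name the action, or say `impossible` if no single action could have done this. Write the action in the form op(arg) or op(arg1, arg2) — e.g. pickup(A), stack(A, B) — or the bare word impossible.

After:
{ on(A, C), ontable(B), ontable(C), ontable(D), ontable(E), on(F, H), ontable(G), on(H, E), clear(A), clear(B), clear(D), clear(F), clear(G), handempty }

target: towers=[B; C/A; D; E/H/F; G] holding=-
         pickup(G) → towers=[B; D; E/H/C/A; F] holding=G
     unstack(A, C) → towers=[B; D; E/H/C; F; G] holding=A
         pickup(B) → towers=[D; E/H/C/A; F; G] holding=B
         pickup(F) → towers=[B; D; E/H/C/A; G] holding=F
         pickup(D) → towers=[B; E/H/C/A; F; G] holding=D
none of the 5 applicable actions match → impossible

impossible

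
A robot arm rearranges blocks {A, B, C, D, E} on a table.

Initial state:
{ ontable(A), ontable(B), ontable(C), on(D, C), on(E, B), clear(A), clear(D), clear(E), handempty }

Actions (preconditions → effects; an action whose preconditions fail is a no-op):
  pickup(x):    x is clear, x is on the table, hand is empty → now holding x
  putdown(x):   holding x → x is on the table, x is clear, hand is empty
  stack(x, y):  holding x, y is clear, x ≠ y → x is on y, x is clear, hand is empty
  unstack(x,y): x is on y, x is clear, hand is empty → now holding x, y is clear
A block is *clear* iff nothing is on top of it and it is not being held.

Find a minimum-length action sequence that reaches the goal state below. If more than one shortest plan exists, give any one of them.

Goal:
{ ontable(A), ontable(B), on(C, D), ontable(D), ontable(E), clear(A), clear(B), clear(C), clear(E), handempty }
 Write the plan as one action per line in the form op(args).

step 1 (unstack(D, C)): towers=[A; B/E; C] holding=D
step 2 (putdown(D)): towers=[A; B/E; C; D] holding=-
step 3 (unstack(E, B)): towers=[A; B; C; D] holding=E
step 4 (putdown(E)): towers=[A; B; C; D; E] holding=-
step 5 (pickup(C)): towers=[A; B; D; E] holding=C
step 6 (stack(C, D)): towers=[A; B; D/C; E] holding=-
goal check: towers=[A; B; D/C; E] holding=- — reached (length 6, optimal by BFS)

unstack(D, C)
putdown(D)
unstack(E, B)
putdown(E)
pickup(C)
stack(C, D)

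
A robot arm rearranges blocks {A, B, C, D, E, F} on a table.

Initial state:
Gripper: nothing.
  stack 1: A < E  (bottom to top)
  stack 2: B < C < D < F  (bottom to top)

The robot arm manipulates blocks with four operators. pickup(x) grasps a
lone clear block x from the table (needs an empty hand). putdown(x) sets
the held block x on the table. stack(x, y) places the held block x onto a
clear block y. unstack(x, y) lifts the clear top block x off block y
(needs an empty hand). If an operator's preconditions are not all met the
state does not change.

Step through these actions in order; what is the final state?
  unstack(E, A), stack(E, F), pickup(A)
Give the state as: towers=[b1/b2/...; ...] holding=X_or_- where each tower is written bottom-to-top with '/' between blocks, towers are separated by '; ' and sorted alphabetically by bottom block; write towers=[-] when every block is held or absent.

towers=[B/C/D/F/E] holding=A

step 1 (unstack(E, A)): towers=[A; B/C/D/F] holding=E
step 2 (stack(E, F)): towers=[A; B/C/D/F/E] holding=-
step 3 (pickup(A)): towers=[B/C/D/F/E] holding=A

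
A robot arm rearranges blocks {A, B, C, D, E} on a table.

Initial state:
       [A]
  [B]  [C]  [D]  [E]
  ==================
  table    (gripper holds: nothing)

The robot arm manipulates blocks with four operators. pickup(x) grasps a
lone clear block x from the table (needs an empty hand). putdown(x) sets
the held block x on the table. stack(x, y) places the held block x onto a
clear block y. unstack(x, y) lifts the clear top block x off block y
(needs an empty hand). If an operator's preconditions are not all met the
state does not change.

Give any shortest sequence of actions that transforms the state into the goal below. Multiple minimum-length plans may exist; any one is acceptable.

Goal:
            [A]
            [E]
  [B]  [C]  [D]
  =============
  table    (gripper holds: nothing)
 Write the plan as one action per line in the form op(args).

pickup(E)
stack(E, D)
unstack(A, C)
stack(A, E)

step 1 (pickup(E)): towers=[B; C/A; D] holding=E
step 2 (stack(E, D)): towers=[B; C/A; D/E] holding=-
step 3 (unstack(A, C)): towers=[B; C; D/E] holding=A
step 4 (stack(A, E)): towers=[B; C; D/E/A] holding=-
goal check: towers=[B; C; D/E/A] holding=- — reached (length 4, optimal by BFS)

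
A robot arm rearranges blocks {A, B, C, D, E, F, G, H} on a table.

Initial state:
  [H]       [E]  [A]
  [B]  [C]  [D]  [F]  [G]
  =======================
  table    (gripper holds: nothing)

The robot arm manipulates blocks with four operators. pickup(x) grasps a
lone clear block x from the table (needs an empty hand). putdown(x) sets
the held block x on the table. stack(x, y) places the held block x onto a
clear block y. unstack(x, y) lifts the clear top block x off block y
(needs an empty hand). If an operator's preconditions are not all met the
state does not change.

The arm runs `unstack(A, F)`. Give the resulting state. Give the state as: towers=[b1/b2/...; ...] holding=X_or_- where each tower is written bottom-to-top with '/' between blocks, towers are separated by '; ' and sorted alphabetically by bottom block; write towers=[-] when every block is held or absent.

before: towers=[B/H; C; D/E; F/A; G] holding=-
pre[unstack(A, F)]: on(A,F) yes, clear(A) yes, handempty yes
all met → apply unstack(A, F)
after:  towers=[B/H; C; D/E; F; G] holding=A

towers=[B/H; C; D/E; F; G] holding=A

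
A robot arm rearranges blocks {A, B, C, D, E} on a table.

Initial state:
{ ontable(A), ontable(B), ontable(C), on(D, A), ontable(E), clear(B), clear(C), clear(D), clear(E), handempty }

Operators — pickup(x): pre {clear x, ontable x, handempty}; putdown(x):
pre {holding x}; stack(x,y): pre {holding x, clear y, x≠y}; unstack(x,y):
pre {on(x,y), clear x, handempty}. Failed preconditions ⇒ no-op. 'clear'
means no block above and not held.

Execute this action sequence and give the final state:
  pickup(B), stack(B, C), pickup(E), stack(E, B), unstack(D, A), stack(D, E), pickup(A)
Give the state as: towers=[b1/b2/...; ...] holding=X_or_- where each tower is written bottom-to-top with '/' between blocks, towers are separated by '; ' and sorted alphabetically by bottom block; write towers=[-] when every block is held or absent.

step 1 (pickup(B)): towers=[A/D; C; E] holding=B
step 2 (stack(B, C)): towers=[A/D; C/B; E] holding=-
step 3 (pickup(E)): towers=[A/D; C/B] holding=E
step 4 (stack(E, B)): towers=[A/D; C/B/E] holding=-
step 5 (unstack(D, A)): towers=[A; C/B/E] holding=D
step 6 (stack(D, E)): towers=[A; C/B/E/D] holding=-
step 7 (pickup(A)): towers=[C/B/E/D] holding=A

towers=[C/B/E/D] holding=A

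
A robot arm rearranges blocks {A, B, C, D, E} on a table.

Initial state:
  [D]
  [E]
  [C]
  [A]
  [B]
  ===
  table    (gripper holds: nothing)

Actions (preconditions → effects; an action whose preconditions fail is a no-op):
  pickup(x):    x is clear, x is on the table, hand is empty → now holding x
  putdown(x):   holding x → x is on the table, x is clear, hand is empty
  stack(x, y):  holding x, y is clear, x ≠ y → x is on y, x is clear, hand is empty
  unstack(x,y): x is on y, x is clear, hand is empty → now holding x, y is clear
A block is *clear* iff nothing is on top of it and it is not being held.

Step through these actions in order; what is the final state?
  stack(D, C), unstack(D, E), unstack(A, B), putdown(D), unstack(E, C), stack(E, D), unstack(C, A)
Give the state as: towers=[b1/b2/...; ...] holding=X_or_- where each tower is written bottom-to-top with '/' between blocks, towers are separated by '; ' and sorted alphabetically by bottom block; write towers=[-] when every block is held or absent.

towers=[B/A; D/E] holding=C

step 1 (stack(D, C)) [no-op]: towers=[B/A/C/E/D] holding=-
step 2 (unstack(D, E)): towers=[B/A/C/E] holding=D
step 3 (unstack(A, B)) [no-op]: towers=[B/A/C/E] holding=D
step 4 (putdown(D)): towers=[B/A/C/E; D] holding=-
step 5 (unstack(E, C)): towers=[B/A/C; D] holding=E
step 6 (stack(E, D)): towers=[B/A/C; D/E] holding=-
step 7 (unstack(C, A)): towers=[B/A; D/E] holding=C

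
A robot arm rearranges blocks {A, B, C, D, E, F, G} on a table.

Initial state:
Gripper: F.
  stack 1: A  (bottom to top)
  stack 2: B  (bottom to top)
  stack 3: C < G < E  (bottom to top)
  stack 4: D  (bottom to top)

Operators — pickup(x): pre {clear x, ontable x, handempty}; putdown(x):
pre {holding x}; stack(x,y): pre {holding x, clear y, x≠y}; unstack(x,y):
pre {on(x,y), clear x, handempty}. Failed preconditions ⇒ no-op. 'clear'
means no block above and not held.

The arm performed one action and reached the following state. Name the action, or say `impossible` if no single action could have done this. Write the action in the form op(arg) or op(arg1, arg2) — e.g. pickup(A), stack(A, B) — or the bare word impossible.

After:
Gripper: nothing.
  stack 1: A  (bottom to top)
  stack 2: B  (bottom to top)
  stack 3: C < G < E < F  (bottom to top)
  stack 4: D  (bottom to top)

target: towers=[A; B; C/G/E/F; D] holding=-
        putdown(F) → towers=[A; B; C/G/E; D; F] holding=-
       stack(F, B) → towers=[A; B/F; C/G/E; D] holding=-
       stack(F, D) → towers=[A; B; C/G/E; D/F] holding=-
       stack(F, A) → towers=[A/F; B; C/G/E; D] holding=-
       stack(F, E) → towers=[A; B; C/G/E/F; D] holding=-  ← match

stack(F, E)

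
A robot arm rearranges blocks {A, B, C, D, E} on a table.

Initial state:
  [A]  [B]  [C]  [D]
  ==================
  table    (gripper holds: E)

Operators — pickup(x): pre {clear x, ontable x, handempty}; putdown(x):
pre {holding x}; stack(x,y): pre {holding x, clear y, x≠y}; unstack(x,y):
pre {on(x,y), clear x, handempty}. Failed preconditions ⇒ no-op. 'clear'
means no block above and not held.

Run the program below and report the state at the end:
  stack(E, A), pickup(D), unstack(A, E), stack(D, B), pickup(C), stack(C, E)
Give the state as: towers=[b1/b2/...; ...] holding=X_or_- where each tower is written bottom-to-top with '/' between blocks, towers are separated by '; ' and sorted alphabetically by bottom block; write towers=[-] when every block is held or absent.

step 1 (stack(E, A)): towers=[A/E; B; C; D] holding=-
step 2 (pickup(D)): towers=[A/E; B; C] holding=D
step 3 (unstack(A, E)) [no-op]: towers=[A/E; B; C] holding=D
step 4 (stack(D, B)): towers=[A/E; B/D; C] holding=-
step 5 (pickup(C)): towers=[A/E; B/D] holding=C
step 6 (stack(C, E)): towers=[A/E/C; B/D] holding=-

towers=[A/E/C; B/D] holding=-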